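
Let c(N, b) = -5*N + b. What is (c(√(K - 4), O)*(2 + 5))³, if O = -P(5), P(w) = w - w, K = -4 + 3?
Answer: 214375*I*√5 ≈ 4.7936e+5*I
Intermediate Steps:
K = -1
P(w) = 0
O = 0 (O = -1*0 = 0)
c(N, b) = b - 5*N
(c(√(K - 4), O)*(2 + 5))³ = ((0 - 5*√(-1 - 4))*(2 + 5))³ = ((0 - 5*I*√5)*7)³ = (-5*I*√5*7)³ = (-35*I*√5)³ = 214375*I*√5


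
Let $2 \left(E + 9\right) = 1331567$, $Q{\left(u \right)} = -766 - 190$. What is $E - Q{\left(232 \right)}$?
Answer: $\frac{1333461}{2} \approx 6.6673 \cdot 10^{5}$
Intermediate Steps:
$Q{\left(u \right)} = -956$
$E = \frac{1331549}{2}$ ($E = -9 + \frac{1}{2} \cdot 1331567 = -9 + \frac{1331567}{2} = \frac{1331549}{2} \approx 6.6577 \cdot 10^{5}$)
$E - Q{\left(232 \right)} = \frac{1331549}{2} - -956 = \frac{1331549}{2} + 956 = \frac{1333461}{2}$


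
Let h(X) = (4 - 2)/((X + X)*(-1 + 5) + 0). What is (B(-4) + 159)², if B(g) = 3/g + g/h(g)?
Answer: 790321/16 ≈ 49395.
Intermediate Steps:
h(X) = 1/(4*X) (h(X) = 2/((2*X)*4 + 0) = 2/(8*X + 0) = 2/((8*X)) = 2*(1/(8*X)) = 1/(4*X))
B(g) = 3/g + 4*g² (B(g) = 3/g + g/((1/(4*g))) = 3/g + g*(4*g) = 3/g + 4*g²)
(B(-4) + 159)² = ((3 + 4*(-4)³)/(-4) + 159)² = (-(3 + 4*(-64))/4 + 159)² = (-(3 - 256)/4 + 159)² = (-¼*(-253) + 159)² = (253/4 + 159)² = (889/4)² = 790321/16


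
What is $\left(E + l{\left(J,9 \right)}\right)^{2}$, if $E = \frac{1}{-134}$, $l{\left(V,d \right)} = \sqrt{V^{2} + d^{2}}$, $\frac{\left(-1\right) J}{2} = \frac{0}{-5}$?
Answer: $\frac{1452025}{17956} \approx 80.866$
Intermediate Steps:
$J = 0$ ($J = - 2 \frac{0}{-5} = - 2 \cdot 0 \left(- \frac{1}{5}\right) = \left(-2\right) 0 = 0$)
$E = - \frac{1}{134} \approx -0.0074627$
$\left(E + l{\left(J,9 \right)}\right)^{2} = \left(- \frac{1}{134} + \sqrt{0^{2} + 9^{2}}\right)^{2} = \left(- \frac{1}{134} + \sqrt{0 + 81}\right)^{2} = \left(- \frac{1}{134} + \sqrt{81}\right)^{2} = \left(- \frac{1}{134} + 9\right)^{2} = \left(\frac{1205}{134}\right)^{2} = \frac{1452025}{17956}$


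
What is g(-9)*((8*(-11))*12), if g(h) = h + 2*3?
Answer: 3168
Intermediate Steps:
g(h) = 6 + h (g(h) = h + 6 = 6 + h)
g(-9)*((8*(-11))*12) = (6 - 9)*((8*(-11))*12) = -(-264)*12 = -3*(-1056) = 3168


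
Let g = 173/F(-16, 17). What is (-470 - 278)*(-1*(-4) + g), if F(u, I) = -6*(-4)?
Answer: -50303/6 ≈ -8383.8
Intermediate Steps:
F(u, I) = 24
g = 173/24 ≈ 7.2083
(-470 - 278)*(-1*(-4) + g) = (-470 - 278)*(-1*(-4) + 173/24) = -748*(4 + 173/24) = -748*269/24 = -50303/6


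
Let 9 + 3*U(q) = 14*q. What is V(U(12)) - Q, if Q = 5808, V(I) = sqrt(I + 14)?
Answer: -5808 + sqrt(67) ≈ -5799.8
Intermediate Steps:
U(q) = -3 + 14*q/3 (U(q) = -3 + (14*q)/3 = -3 + 14*q/3)
V(I) = sqrt(14 + I)
V(U(12)) - Q = sqrt(14 + (-3 + (14/3)*12)) - 1*5808 = sqrt(14 + (-3 + 56)) - 5808 = sqrt(14 + 53) - 5808 = sqrt(67) - 5808 = -5808 + sqrt(67)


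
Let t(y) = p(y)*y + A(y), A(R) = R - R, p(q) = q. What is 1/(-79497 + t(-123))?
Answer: -1/64368 ≈ -1.5536e-5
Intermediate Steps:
A(R) = 0
t(y) = y**2 (t(y) = y*y + 0 = y**2 + 0 = y**2)
1/(-79497 + t(-123)) = 1/(-79497 + (-123)**2) = 1/(-79497 + 15129) = 1/(-64368) = -1/64368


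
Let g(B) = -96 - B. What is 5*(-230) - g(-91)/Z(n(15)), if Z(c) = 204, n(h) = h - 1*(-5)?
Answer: -234595/204 ≈ -1150.0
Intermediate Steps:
n(h) = 5 + h (n(h) = h + 5 = 5 + h)
5*(-230) - g(-91)/Z(n(15)) = 5*(-230) - (-96 - 1*(-91))/204 = -1150 - (-96 + 91)/204 = -1150 - (-5)/204 = -1150 - 1*(-5/204) = -1150 + 5/204 = -234595/204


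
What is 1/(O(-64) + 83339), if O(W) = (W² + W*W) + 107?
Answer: 1/91638 ≈ 1.0913e-5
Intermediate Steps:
O(W) = 107 + 2*W² (O(W) = (W² + W²) + 107 = 2*W² + 107 = 107 + 2*W²)
1/(O(-64) + 83339) = 1/((107 + 2*(-64)²) + 83339) = 1/((107 + 2*4096) + 83339) = 1/((107 + 8192) + 83339) = 1/(8299 + 83339) = 1/91638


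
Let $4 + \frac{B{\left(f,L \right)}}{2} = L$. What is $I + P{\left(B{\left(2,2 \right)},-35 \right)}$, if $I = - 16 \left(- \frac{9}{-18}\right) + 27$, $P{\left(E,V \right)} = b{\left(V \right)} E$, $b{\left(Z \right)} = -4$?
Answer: $35$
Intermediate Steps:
$B{\left(f,L \right)} = -8 + 2 L$
$P{\left(E,V \right)} = - 4 E$
$I = 19$ ($I = - 16 \left(\left(-9\right) \left(- \frac{1}{18}\right)\right) + 27 = \left(-16\right) \frac{1}{2} + 27 = -8 + 27 = 19$)
$I + P{\left(B{\left(2,2 \right)},-35 \right)} = 19 - 4 \left(-8 + 2 \cdot 2\right) = 19 - 4 \left(-8 + 4\right) = 19 - -16 = 19 + 16 = 35$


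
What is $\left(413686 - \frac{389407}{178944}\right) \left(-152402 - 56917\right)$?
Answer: $- \frac{5165032716323821}{59648} \approx -8.6592 \cdot 10^{10}$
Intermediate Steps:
$\left(413686 - \frac{389407}{178944}\right) \left(-152402 - 56917\right) = \left(413686 - \frac{389407}{178944}\right) \left(-209319\right) = \frac{74026238177}{178944} \left(-209319\right) = - \frac{5165032716323821}{59648}$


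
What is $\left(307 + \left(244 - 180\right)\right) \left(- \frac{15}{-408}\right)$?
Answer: $\frac{1855}{136} \approx 13.64$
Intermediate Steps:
$\left(307 + \left(244 - 180\right)\right) \left(- \frac{15}{-408}\right) = \left(307 + \left(244 - 180\right)\right) \left(\left(-15\right) \left(- \frac{1}{408}\right)\right) = \left(307 + 64\right) \frac{5}{136} = 371 \cdot \frac{5}{136} = \frac{1855}{136}$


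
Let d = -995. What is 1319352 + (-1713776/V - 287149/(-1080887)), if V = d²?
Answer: 1411843804618880013/1070105152175 ≈ 1.3194e+6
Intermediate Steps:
V = 990025 (V = (-995)² = 990025)
1319352 + (-1713776/V - 287149/(-1080887)) = 1319352 + (-1713776/990025 - 287149/(-1080887)) = 1319352 + (-1713776*1/990025 - 287149*(-1/1080887)) = 1319352 + (-1713776/990025 + 287149/1080887) = 1319352 - 1568113510587/1070105152175 = 1411843804618880013/1070105152175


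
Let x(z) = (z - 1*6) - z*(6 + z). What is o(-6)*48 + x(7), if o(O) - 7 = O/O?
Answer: 294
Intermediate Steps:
o(O) = 8 (o(O) = 7 + O/O = 7 + 1 = 8)
x(z) = -6 + z - z*(6 + z) (x(z) = (z - 6) - z*(6 + z) = (-6 + z) - z*(6 + z) = -6 + z - z*(6 + z))
o(-6)*48 + x(7) = 8*48 + (-6 - 1*7**2 - 5*7) = 384 + (-6 - 1*49 - 35) = 384 + (-6 - 49 - 35) = 384 - 90 = 294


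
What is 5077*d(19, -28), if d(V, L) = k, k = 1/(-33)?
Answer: -5077/33 ≈ -153.85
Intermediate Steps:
k = -1/33 ≈ -0.030303
d(V, L) = -1/33
5077*d(19, -28) = 5077*(-1/33) = -5077/33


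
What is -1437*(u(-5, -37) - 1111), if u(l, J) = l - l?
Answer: 1596507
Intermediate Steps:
u(l, J) = 0
-1437*(u(-5, -37) - 1111) = -1437*(0 - 1111) = -1437*(-1111) = 1596507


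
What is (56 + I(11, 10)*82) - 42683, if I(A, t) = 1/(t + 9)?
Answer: -809831/19 ≈ -42623.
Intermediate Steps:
I(A, t) = 1/(9 + t)
(56 + I(11, 10)*82) - 42683 = (56 + 82/(9 + 10)) - 42683 = (56 + 82/19) - 42683 = 1146/19 - 42683 = -809831/19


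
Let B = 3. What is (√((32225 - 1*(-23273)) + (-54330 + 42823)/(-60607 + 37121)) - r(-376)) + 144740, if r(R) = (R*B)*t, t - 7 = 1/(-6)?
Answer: 152448 + √30612533947010/23486 ≈ 1.5268e+5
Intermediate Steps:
t = 41/6 (t = 7 + 1/(-6) = 7 - ⅙ = 41/6 ≈ 6.8333)
r(R) = 41*R/2 (r(R) = (R*3)*(41/6) = (3*R)*(41/6) = 41*R/2)
(√((32225 - 1*(-23273)) + (-54330 + 42823)/(-60607 + 37121)) - r(-376)) + 144740 = (√((32225 - 1*(-23273)) + (-54330 + 42823)/(-60607 + 37121)) - 41*(-376)/2) + 144740 = (√((32225 + 23273) - 11507/(-23486)) - 1*(-7708)) + 144740 = (√(55498 - 11507*(-1/23486)) + 7708) + 144740 = (√(55498 + 11507/23486) + 7708) + 144740 = (√(1303437535/23486) + 7708) + 144740 = (√30612533947010/23486 + 7708) + 144740 = (7708 + √30612533947010/23486) + 144740 = 152448 + √30612533947010/23486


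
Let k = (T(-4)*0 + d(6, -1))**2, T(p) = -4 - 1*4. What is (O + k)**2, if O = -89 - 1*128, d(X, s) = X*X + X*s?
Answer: 466489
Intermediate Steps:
d(X, s) = X**2 + X*s
T(p) = -8 (T(p) = -4 - 4 = -8)
O = -217 (O = -89 - 128 = -217)
k = 900 (k = (-8*0 + 6*(6 - 1))**2 = (0 + 6*5)**2 = (0 + 30)**2 = 30**2 = 900)
(O + k)**2 = (-217 + 900)**2 = 683**2 = 466489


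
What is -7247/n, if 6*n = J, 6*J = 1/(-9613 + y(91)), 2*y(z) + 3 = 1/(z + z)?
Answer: 228259432971/91 ≈ 2.5083e+9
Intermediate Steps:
y(z) = -3/2 + 1/(4*z) (y(z) = -3/2 + 1/(2*(z + z)) = -3/2 + 1/(2*((2*z))) = -3/2 + (1/(2*z))/2 = -3/2 + 1/(4*z))
J = -182/10499031 (J = 1/(6*(-9613 + (1/4)*(1 - 6*91)/91)) = 1/(6*(-9613 + (1/4)*(1/91)*(1 - 546))) = 1/(6*(-9613 + (1/4)*(1/91)*(-545))) = 1/(6*(-9613 - 545/364)) = 1/(6*(-3499677/364)) = (1/6)*(-364/3499677) = -182/10499031 ≈ -1.7335e-5)
n = -91/31497093 (n = (1/6)*(-182/10499031) = -91/31497093 ≈ -2.8892e-6)
-7247/n = -7247/(-91/31497093) = -7247*(-31497093/91) = 228259432971/91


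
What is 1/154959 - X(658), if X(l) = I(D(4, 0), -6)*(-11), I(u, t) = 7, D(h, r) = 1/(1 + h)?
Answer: 11931844/154959 ≈ 77.000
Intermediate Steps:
X(l) = -77 (X(l) = 7*(-11) = -77)
1/154959 - X(658) = 1/154959 - 1*(-77) = 1/154959 + 77 = 11931844/154959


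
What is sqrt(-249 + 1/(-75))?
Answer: 2*I*sqrt(14007)/15 ≈ 15.78*I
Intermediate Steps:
sqrt(-249 + 1/(-75)) = sqrt(-249 - 1/75) = sqrt(-18676/75) = 2*I*sqrt(14007)/15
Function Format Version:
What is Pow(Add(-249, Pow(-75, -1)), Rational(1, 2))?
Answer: Mul(Rational(2, 15), I, Pow(14007, Rational(1, 2))) ≈ Mul(15.780, I)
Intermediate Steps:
Pow(Add(-249, Pow(-75, -1)), Rational(1, 2)) = Pow(Add(-249, Rational(-1, 75)), Rational(1, 2)) = Pow(Rational(-18676, 75), Rational(1, 2)) = Mul(Rational(2, 15), I, Pow(14007, Rational(1, 2)))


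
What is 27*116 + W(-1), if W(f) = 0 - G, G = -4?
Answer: 3136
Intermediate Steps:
W(f) = 4 (W(f) = 0 - 1*(-4) = 0 + 4 = 4)
27*116 + W(-1) = 27*116 + 4 = 3132 + 4 = 3136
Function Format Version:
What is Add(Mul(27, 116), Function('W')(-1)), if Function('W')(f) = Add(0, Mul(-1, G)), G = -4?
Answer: 3136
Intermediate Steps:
Function('W')(f) = 4 (Function('W')(f) = Add(0, Mul(-1, -4)) = Add(0, 4) = 4)
Add(Mul(27, 116), Function('W')(-1)) = Add(Mul(27, 116), 4) = Add(3132, 4) = 3136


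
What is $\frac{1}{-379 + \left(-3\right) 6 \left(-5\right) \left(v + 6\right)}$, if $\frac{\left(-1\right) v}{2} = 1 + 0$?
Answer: $- \frac{1}{19} \approx -0.052632$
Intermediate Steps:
$v = -2$ ($v = - 2 \left(1 + 0\right) = \left(-2\right) 1 = -2$)
$\frac{1}{-379 + \left(-3\right) 6 \left(-5\right) \left(v + 6\right)} = \frac{1}{-379 + \left(-3\right) 6 \left(-5\right) \left(-2 + 6\right)} = \frac{1}{-379 + \left(-18\right) \left(-5\right) 4} = \frac{1}{-379 + 90 \cdot 4} = \frac{1}{-379 + 360} = \frac{1}{-19} = - \frac{1}{19}$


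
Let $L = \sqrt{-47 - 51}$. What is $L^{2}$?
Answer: $-98$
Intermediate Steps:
$L = 7 i \sqrt{2}$ ($L = \sqrt{-98} = 7 i \sqrt{2} \approx 9.8995 i$)
$L^{2} = \left(7 i \sqrt{2}\right)^{2} = -98$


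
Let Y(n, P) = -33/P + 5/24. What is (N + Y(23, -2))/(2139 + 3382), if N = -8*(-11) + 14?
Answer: 2849/132504 ≈ 0.021501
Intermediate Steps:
Y(n, P) = 5/24 - 33/P (Y(n, P) = -33/P + 5*(1/24) = -33/P + 5/24 = 5/24 - 33/P)
N = 102 (N = 88 + 14 = 102)
(N + Y(23, -2))/(2139 + 3382) = (102 + (5/24 - 33/(-2)))/(2139 + 3382) = (102 + (5/24 - 33*(-½)))/5521 = (102 + (5/24 + 33/2))*(1/5521) = (102 + 401/24)*(1/5521) = (2849/24)*(1/5521) = 2849/132504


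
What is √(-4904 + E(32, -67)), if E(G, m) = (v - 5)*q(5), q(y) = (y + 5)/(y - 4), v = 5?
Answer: 2*I*√1226 ≈ 70.029*I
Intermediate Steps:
q(y) = (5 + y)/(-4 + y)
E(G, m) = 0 (E(G, m) = (5 - 5)*((5 + 5)/(-4 + 5)) = 0*(10/1) = 0*(1*10) = 0*10 = 0)
√(-4904 + E(32, -67)) = √(-4904 + 0) = √(-4904) = 2*I*√1226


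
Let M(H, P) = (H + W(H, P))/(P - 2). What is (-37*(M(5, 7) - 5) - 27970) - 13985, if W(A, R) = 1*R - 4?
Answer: -209146/5 ≈ -41829.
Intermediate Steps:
W(A, R) = -4 + R (W(A, R) = R - 4 = -4 + R)
M(H, P) = (-4 + H + P)/(-2 + P) (M(H, P) = (H + (-4 + P))/(P - 2) = (-4 + H + P)/(-2 + P))
(-37*(M(5, 7) - 5) - 27970) - 13985 = (-37*((-4 + 5 + 7)/(-2 + 7) - 5) - 27970) - 13985 = (-37*(8/5 - 5) - 27970) - 13985 = (-37*(-17/5) - 27970) - 13985 = (629/5 - 27970) - 13985 = -139221/5 - 13985 = -209146/5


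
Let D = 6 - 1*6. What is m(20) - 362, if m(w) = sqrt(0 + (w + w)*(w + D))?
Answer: -362 + 20*sqrt(2) ≈ -333.72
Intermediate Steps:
D = 0 (D = 6 - 6 = 0)
m(w) = sqrt(2)*sqrt(w**2) (m(w) = sqrt(0 + (w + w)*(w + 0)) = sqrt(0 + (2*w)*w) = sqrt(0 + 2*w**2) = sqrt(2*w**2) = sqrt(2)*sqrt(w**2))
m(20) - 362 = sqrt(2)*sqrt(20**2) - 362 = sqrt(2)*sqrt(400) - 362 = sqrt(2)*20 - 362 = 20*sqrt(2) - 362 = -362 + 20*sqrt(2)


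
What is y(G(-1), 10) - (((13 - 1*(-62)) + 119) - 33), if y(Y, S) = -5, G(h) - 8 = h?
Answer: -166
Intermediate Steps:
G(h) = 8 + h
y(G(-1), 10) - (((13 - 1*(-62)) + 119) - 33) = -5 - (((13 - 1*(-62)) + 119) - 33) = -5 - (((13 + 62) + 119) - 33) = -5 - ((75 + 119) - 33) = -5 - (194 - 33) = -5 - 1*161 = -5 - 161 = -166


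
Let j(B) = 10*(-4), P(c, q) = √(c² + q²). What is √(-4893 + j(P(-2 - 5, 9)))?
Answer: I*√4933 ≈ 70.235*I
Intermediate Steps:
j(B) = -40
√(-4893 + j(P(-2 - 5, 9))) = √(-4893 - 40) = √(-4933) = I*√4933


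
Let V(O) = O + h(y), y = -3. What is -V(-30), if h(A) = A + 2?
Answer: 31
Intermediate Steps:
h(A) = 2 + A
V(O) = -1 + O (V(O) = O + (2 - 3) = O - 1 = -1 + O)
-V(-30) = -(-1 - 30) = -1*(-31) = 31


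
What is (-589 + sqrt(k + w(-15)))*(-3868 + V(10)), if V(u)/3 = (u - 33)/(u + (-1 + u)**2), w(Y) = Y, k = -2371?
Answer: 207361573/91 - 352057*I*sqrt(2386)/91 ≈ 2.2787e+6 - 1.8898e+5*I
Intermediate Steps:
V(u) = 3*(-33 + u)/(u + (-1 + u)**2) (V(u) = 3*((u - 33)/(u + (-1 + u)**2)) = 3*((-33 + u)/(u + (-1 + u)**2)) = 3*(-33 + u)/(u + (-1 + u)**2))
(-589 + sqrt(k + w(-15)))*(-3868 + V(10)) = (-589 + sqrt(-2371 - 15))*(-3868 + 3*(-33 + 10)/(10 + (-1 + 10)**2)) = (-589 + sqrt(-2386))*(-3868 + 3*(-23)/(10 + 9**2)) = (-589 + I*sqrt(2386))*(-3868 + 3*(-23)/(10 + 81)) = (-589 + I*sqrt(2386))*(-3868 + 3*(-23)/91) = (-589 + I*sqrt(2386))*(-3868 + 3*(1/91)*(-23)) = (-589 + I*sqrt(2386))*(-3868 - 69/91) = (-589 + I*sqrt(2386))*(-352057/91) = 207361573/91 - 352057*I*sqrt(2386)/91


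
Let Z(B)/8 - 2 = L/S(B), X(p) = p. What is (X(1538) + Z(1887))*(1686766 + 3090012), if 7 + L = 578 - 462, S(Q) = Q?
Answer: 14011579604060/1887 ≈ 7.4253e+9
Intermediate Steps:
L = 109 (L = -7 + (578 - 462) = -7 + 116 = 109)
Z(B) = 16 + 872/B (Z(B) = 16 + 8*(109/B) = 16 + 872/B)
(X(1538) + Z(1887))*(1686766 + 3090012) = (1538 + (16 + 872/1887))*(1686766 + 3090012) = (1538 + (16 + 872*(1/1887)))*4776778 = (1538 + (16 + 872/1887))*4776778 = (1538 + 31064/1887)*4776778 = (2933270/1887)*4776778 = 14011579604060/1887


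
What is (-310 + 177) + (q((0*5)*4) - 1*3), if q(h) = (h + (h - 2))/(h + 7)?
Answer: -954/7 ≈ -136.29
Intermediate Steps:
q(h) = (-2 + 2*h)/(7 + h) (q(h) = (h + (-2 + h))/(7 + h) = (-2 + 2*h)/(7 + h))
(-310 + 177) + (q((0*5)*4) - 1*3) = (-310 + 177) + (2*(-1 + (0*5)*4)/(7 + (0*5)*4) - 1*3) = -133 + (2*(-1 + 0*4)/(7 + 0*4) - 3) = -133 + (2*(-1 + 0)/(7 + 0) - 3) = -133 + (2*(-1)/7 - 3) = -133 + (2*(1/7)*(-1) - 3) = -133 + (-2/7 - 3) = -133 - 23/7 = -954/7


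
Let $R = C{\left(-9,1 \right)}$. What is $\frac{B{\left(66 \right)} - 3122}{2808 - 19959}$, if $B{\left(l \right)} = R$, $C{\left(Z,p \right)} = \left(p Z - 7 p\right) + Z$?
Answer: $\frac{1049}{5717} \approx 0.18349$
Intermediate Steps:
$C{\left(Z,p \right)} = Z - 7 p + Z p$ ($C{\left(Z,p \right)} = \left(Z p - 7 p\right) + Z = \left(- 7 p + Z p\right) + Z = Z - 7 p + Z p$)
$R = -25$ ($R = -9 - 7 - 9 = -25$)
$B{\left(l \right)} = -25$
$\frac{B{\left(66 \right)} - 3122}{2808 - 19959} = \frac{-25 - 3122}{2808 - 19959} = - \frac{3147}{-17151} = \left(-3147\right) \left(- \frac{1}{17151}\right) = \frac{1049}{5717}$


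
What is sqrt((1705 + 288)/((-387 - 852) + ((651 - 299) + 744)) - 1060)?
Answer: I*sqrt(21960939)/143 ≈ 32.771*I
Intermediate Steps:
sqrt((1705 + 288)/((-387 - 852) + ((651 - 299) + 744)) - 1060) = sqrt(1993/(-1239 + (352 + 744)) - 1060) = sqrt(1993/(-1239 + 1096) - 1060) = sqrt(1993/(-143) - 1060) = sqrt(1993*(-1/143) - 1060) = sqrt(-1993/143 - 1060) = sqrt(-153573/143) = I*sqrt(21960939)/143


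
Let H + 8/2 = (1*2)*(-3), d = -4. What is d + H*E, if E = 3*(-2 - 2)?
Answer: 116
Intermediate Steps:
H = -10 (H = -4 + (1*2)*(-3) = -4 + 2*(-3) = -4 - 6 = -10)
E = -12 (E = 3*(-4) = -12)
d + H*E = -4 - 10*(-12) = -4 + 120 = 116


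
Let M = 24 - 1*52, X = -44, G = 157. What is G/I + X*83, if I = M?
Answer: -102413/28 ≈ -3657.6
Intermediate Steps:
M = -28 (M = 24 - 52 = -28)
I = -28
G/I + X*83 = 157/(-28) - 44*83 = 157*(-1/28) - 3652 = -157/28 - 3652 = -102413/28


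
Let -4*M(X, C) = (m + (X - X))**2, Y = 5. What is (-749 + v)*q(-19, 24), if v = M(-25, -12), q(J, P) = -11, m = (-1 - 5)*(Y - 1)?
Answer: 9823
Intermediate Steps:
m = -24 (m = (-1 - 5)*(5 - 1) = -6*4 = -24)
M(X, C) = -144 (M(X, C) = -(-24 + (X - X))**2/4 = -(-24 + 0)**2/4 = -1/4*(-24)**2 = -1/4*576 = -144)
v = -144
(-749 + v)*q(-19, 24) = (-749 - 144)*(-11) = -893*(-11) = 9823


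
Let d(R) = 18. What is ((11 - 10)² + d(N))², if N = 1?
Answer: 361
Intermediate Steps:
((11 - 10)² + d(N))² = ((11 - 10)² + 18)² = (1² + 18)² = (1 + 18)² = 19² = 361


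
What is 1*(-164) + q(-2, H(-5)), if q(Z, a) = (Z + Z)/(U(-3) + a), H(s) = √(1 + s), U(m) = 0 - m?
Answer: -2144/13 + 8*I/13 ≈ -164.92 + 0.61539*I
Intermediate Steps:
U(m) = -m
q(Z, a) = 2*Z/(3 + a) (q(Z, a) = (Z + Z)/(-1*(-3) + a) = (2*Z)/(3 + a) = 2*Z/(3 + a))
1*(-164) + q(-2, H(-5)) = 1*(-164) + 2*(-2)/(3 + √(1 - 5)) = -164 + 2*(-2)/(3 + √(-4)) = -164 + 2*(-2)/(3 + 2*I) = -164 + 2*(-2)*((3 - 2*I)/13) = -164 + (-12/13 + 8*I/13) = -2144/13 + 8*I/13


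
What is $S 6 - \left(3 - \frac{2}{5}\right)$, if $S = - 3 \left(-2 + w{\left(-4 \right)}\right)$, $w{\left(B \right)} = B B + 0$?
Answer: $- \frac{1273}{5} \approx -254.6$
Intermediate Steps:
$w{\left(B \right)} = B^{2}$ ($w{\left(B \right)} = B^{2} + 0 = B^{2}$)
$S = -42$ ($S = - 3 \left(-2 + \left(-4\right)^{2}\right) = - 3 \left(-2 + 16\right) = \left(-3\right) 14 = -42$)
$S 6 - \left(3 - \frac{2}{5}\right) = \left(-42\right) 6 - \left(3 - \frac{2}{5}\right) = -252 - \frac{13}{5} = - \frac{1273}{5}$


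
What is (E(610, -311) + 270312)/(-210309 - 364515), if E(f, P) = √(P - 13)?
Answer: -11263/23951 - 3*I/95804 ≈ -0.47025 - 3.1314e-5*I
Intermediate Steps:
E(f, P) = √(-13 + P)
(E(610, -311) + 270312)/(-210309 - 364515) = (√(-13 - 311) + 270312)/(-210309 - 364515) = (√(-324) + 270312)/(-574824) = (18*I + 270312)*(-1/574824) = (270312 + 18*I)*(-1/574824) = -11263/23951 - 3*I/95804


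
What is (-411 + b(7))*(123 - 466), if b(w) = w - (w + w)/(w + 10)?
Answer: 2360526/17 ≈ 1.3885e+5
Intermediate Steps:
b(w) = w - 2*w/(10 + w)
(-411 + b(7))*(123 - 466) = (-411 + 7*(8 + 7)/(10 + 7))*(123 - 466) = (-411 + 7*15/17)*(-343) = (-411 + 7*(1/17)*15)*(-343) = (-411 + 105/17)*(-343) = -6882/17*(-343) = 2360526/17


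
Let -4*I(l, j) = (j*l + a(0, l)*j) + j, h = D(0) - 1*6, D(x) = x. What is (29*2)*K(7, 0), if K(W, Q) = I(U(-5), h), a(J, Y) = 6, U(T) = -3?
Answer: 348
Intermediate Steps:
h = -6 (h = 0 - 1*6 = 0 - 6 = -6)
I(l, j) = -7*j/4 - j*l/4 (I(l, j) = -((j*l + 6*j) + j)/4 = -((6*j + j*l) + j)/4 = -(7*j + j*l)/4 = -7*j/4 - j*l/4)
K(W, Q) = 6 (K(W, Q) = -1/4*(-6)*(7 - 3) = -1/4*(-6)*4 = 6)
(29*2)*K(7, 0) = (29*2)*6 = 58*6 = 348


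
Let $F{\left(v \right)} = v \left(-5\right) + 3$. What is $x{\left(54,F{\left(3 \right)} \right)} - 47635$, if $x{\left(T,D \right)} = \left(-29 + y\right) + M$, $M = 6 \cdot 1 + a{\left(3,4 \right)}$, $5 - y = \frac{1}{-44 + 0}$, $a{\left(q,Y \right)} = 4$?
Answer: $- \frac{2096555}{44} \approx -47649.0$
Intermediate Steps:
$F{\left(v \right)} = 3 - 5 v$ ($F{\left(v \right)} = - 5 v + 3 = 3 - 5 v$)
$y = \frac{221}{44}$ ($y = 5 - \frac{1}{-44 + 0} = 5 - \frac{1}{-44} = 5 - - \frac{1}{44} = 5 + \frac{1}{44} = \frac{221}{44} \approx 5.0227$)
$M = 10$ ($M = 6 \cdot 1 + 4 = 6 + 4 = 10$)
$x{\left(T,D \right)} = - \frac{615}{44}$ ($x{\left(T,D \right)} = \left(-29 + \frac{221}{44}\right) + 10 = - \frac{1055}{44} + 10 = - \frac{615}{44}$)
$x{\left(54,F{\left(3 \right)} \right)} - 47635 = - \frac{615}{44} - 47635 = - \frac{2096555}{44}$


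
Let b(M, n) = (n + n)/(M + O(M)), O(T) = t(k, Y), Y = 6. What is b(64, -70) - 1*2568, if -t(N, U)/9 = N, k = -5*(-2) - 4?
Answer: -2582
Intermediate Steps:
k = 6 (k = 10 - 4 = 6)
t(N, U) = -9*N
O(T) = -54 (O(T) = -9*6 = -54)
b(M, n) = 2*n/(-54 + M) (b(M, n) = (n + n)/(M - 54) = (2*n)/(-54 + M) = 2*n/(-54 + M))
b(64, -70) - 1*2568 = 2*(-70)/(-54 + 64) - 1*2568 = 2*(-70)/10 - 2568 = 2*(-70)*(⅒) - 2568 = -14 - 2568 = -2582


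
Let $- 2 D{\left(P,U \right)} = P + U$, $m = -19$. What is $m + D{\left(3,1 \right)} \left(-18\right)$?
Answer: $17$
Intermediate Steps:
$D{\left(P,U \right)} = - \frac{P}{2} - \frac{U}{2}$ ($D{\left(P,U \right)} = - \frac{P + U}{2} = - \frac{P}{2} - \frac{U}{2}$)
$m + D{\left(3,1 \right)} \left(-18\right) = -19 + \left(\left(- \frac{1}{2}\right) 3 - \frac{1}{2}\right) \left(-18\right) = -19 + \left(- \frac{3}{2} - \frac{1}{2}\right) \left(-18\right) = -19 - -36 = -19 + 36 = 17$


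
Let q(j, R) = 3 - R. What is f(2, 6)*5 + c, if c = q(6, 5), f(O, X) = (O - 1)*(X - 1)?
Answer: 23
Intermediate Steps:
f(O, X) = (-1 + O)*(-1 + X)
c = -2 (c = 3 - 1*5 = 3 - 5 = -2)
f(2, 6)*5 + c = (1 - 1*2 - 1*6 + 2*6)*5 - 2 = (1 - 2 - 6 + 12)*5 - 2 = 5*5 - 2 = 25 - 2 = 23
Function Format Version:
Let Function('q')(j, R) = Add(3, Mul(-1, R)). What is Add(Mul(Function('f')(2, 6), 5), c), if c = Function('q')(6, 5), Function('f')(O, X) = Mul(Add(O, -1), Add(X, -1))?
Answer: 23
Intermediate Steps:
Function('f')(O, X) = Mul(Add(-1, O), Add(-1, X))
c = -2 (c = Add(3, Mul(-1, 5)) = Add(3, -5) = -2)
Add(Mul(Function('f')(2, 6), 5), c) = Add(Mul(Add(1, Mul(-1, 2), Mul(-1, 6), Mul(2, 6)), 5), -2) = Add(Mul(Add(1, -2, -6, 12), 5), -2) = Add(Mul(5, 5), -2) = Add(25, -2) = 23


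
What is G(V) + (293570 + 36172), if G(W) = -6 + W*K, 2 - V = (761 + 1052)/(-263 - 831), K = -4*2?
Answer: 180349588/547 ≈ 3.2971e+5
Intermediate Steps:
K = -8
V = 4001/1094 (V = 2 - (761 + 1052)/(-263 - 831) = 2 - 1813/(-1094) = 2 - 1813*(-1)/1094 = 2 - 1*(-1813/1094) = 2 + 1813/1094 = 4001/1094 ≈ 3.6572)
G(W) = -6 - 8*W (G(W) = -6 + W*(-8) = -6 - 8*W)
G(V) + (293570 + 36172) = (-6 - 8*4001/1094) + (293570 + 36172) = (-6 - 16004/547) + 329742 = -19286/547 + 329742 = 180349588/547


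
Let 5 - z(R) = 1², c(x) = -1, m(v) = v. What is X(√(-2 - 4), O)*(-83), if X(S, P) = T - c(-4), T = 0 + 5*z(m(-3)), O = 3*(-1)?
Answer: -1743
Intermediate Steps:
z(R) = 4 (z(R) = 5 - 1*1² = 5 - 1*1 = 5 - 1 = 4)
O = -3
T = 20 (T = 0 + 5*4 = 0 + 20 = 20)
X(S, P) = 21 (X(S, P) = 20 - 1*(-1) = 20 + 1 = 21)
X(√(-2 - 4), O)*(-83) = 21*(-83) = -1743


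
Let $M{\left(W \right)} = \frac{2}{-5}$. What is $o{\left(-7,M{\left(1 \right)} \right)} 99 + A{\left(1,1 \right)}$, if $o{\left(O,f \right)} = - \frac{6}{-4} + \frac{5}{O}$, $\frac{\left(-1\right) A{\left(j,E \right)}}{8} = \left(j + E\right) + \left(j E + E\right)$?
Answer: $\frac{641}{14} \approx 45.786$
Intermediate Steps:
$M{\left(W \right)} = - \frac{2}{5}$ ($M{\left(W \right)} = 2 \left(- \frac{1}{5}\right) = - \frac{2}{5}$)
$A{\left(j,E \right)} = - 16 E - 8 j - 8 E j$ ($A{\left(j,E \right)} = - 8 \left(\left(j + E\right) + \left(j E + E\right)\right) = - 8 \left(\left(E + j\right) + \left(E j + E\right)\right) = - 8 \left(\left(E + j\right) + \left(E + E j\right)\right) = - 8 \left(j + 2 E + E j\right) = - 16 E - 8 j - 8 E j$)
$o{\left(O,f \right)} = \frac{3}{2} + \frac{5}{O}$ ($o{\left(O,f \right)} = \left(-6\right) \left(- \frac{1}{4}\right) + \frac{5}{O} = \frac{3}{2} + \frac{5}{O}$)
$o{\left(-7,M{\left(1 \right)} \right)} 99 + A{\left(1,1 \right)} = \left(\frac{3}{2} + \frac{5}{-7}\right) 99 - \left(24 + 8\right) = \left(\frac{3}{2} + 5 \left(- \frac{1}{7}\right)\right) 99 - 32 = \left(\frac{3}{2} - \frac{5}{7}\right) 99 - 32 = \frac{11}{14} \cdot 99 - 32 = \frac{1089}{14} - 32 = \frac{641}{14}$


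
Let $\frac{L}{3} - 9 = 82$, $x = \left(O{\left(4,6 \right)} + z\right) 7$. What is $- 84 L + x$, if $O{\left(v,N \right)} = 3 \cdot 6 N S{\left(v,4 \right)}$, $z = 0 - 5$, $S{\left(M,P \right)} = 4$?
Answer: $-19943$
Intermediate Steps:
$z = -5$
$O{\left(v,N \right)} = 72 N$ ($O{\left(v,N \right)} = 3 \cdot 6 N 4 = 18 N 4 = 72 N$)
$x = 2989$ ($x = \left(72 \cdot 6 - 5\right) 7 = \left(432 - 5\right) 7 = 427 \cdot 7 = 2989$)
$L = 273$ ($L = 27 + 3 \cdot 82 = 27 + 246 = 273$)
$- 84 L + x = \left(-84\right) 273 + 2989 = -22932 + 2989 = -19943$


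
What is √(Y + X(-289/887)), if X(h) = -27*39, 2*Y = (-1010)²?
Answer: √508997 ≈ 713.44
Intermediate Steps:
Y = 510050 (Y = (½)*(-1010)² = (½)*1020100 = 510050)
X(h) = -1053
√(Y + X(-289/887)) = √(510050 - 1053) = √508997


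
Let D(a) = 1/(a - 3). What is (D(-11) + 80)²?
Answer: 1252161/196 ≈ 6388.6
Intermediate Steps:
D(a) = 1/(-3 + a)
(D(-11) + 80)² = (1/(-3 - 11) + 80)² = (1/(-14) + 80)² = (-1/14 + 80)² = (1119/14)² = 1252161/196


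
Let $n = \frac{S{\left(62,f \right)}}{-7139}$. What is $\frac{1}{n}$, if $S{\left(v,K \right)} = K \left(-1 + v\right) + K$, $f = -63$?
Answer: $\frac{7139}{3906} \approx 1.8277$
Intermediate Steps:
$S{\left(v,K \right)} = K + K \left(-1 + v\right)$
$n = \frac{3906}{7139}$ ($n = \frac{\left(-63\right) 62}{-7139} = \left(-3906\right) \left(- \frac{1}{7139}\right) = \frac{3906}{7139} \approx 0.54714$)
$\frac{1}{n} = \frac{1}{\frac{3906}{7139}} = \frac{7139}{3906}$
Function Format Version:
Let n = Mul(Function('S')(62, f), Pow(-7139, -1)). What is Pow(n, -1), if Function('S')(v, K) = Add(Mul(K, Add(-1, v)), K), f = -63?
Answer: Rational(7139, 3906) ≈ 1.8277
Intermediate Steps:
Function('S')(v, K) = Add(K, Mul(K, Add(-1, v)))
n = Rational(3906, 7139) (n = Mul(Mul(-63, 62), Pow(-7139, -1)) = Mul(-3906, Rational(-1, 7139)) = Rational(3906, 7139) ≈ 0.54714)
Pow(n, -1) = Pow(Rational(3906, 7139), -1) = Rational(7139, 3906)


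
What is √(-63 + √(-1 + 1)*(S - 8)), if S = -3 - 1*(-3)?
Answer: 3*I*√7 ≈ 7.9373*I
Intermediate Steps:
S = 0 (S = -3 + 3 = 0)
√(-63 + √(-1 + 1)*(S - 8)) = √(-63 + √(-1 + 1)*(0 - 8)) = √(-63 + √0*(-8)) = √(-63 + 0*(-8)) = √(-63 + 0) = √(-63) = 3*I*√7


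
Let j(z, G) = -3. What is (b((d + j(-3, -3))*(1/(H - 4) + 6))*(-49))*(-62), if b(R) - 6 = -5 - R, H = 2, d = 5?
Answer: -30380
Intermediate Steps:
b(R) = 1 - R (b(R) = 6 + (-5 - R) = 1 - R)
(b((d + j(-3, -3))*(1/(H - 4) + 6))*(-49))*(-62) = ((1 - (5 - 3)*(1/(2 - 4) + 6))*(-49))*(-62) = ((1 - 2*(1/(-2) + 6))*(-49))*(-62) = ((1 - 2*(-½ + 6))*(-49))*(-62) = ((1 - 2*11/2)*(-49))*(-62) = ((1 - 1*11)*(-49))*(-62) = ((1 - 11)*(-49))*(-62) = -10*(-49)*(-62) = 490*(-62) = -30380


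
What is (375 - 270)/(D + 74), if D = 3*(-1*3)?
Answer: 21/13 ≈ 1.6154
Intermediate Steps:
D = -9 (D = 3*(-3) = -9)
(375 - 270)/(D + 74) = (375 - 270)/(-9 + 74) = 105/65 = 105*(1/65) = 21/13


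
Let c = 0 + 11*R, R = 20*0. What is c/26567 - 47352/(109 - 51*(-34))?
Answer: -47352/1843 ≈ -25.693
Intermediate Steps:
R = 0
c = 0 (c = 0 + 11*0 = 0 + 0 = 0)
c/26567 - 47352/(109 - 51*(-34)) = 0/26567 - 47352/(109 - 51*(-34)) = 0*(1/26567) - 47352/(109 + 1734) = 0 - 47352/1843 = -47352/1843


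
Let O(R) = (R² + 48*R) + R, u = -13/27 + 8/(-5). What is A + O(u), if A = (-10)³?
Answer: -20004854/18225 ≈ -1097.7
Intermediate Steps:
u = -281/135 (u = -13*1/27 + 8*(-⅕) = -13/27 - 8/5 = -281/135 ≈ -2.0815)
O(R) = R² + 49*R
A = -1000
A + O(u) = -1000 - 281*(49 - 281/135)/135 = -1000 - 281/135*6334/135 = -1000 - 1779854/18225 = -20004854/18225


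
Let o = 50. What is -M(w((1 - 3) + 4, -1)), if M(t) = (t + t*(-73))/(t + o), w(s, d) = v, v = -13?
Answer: -936/37 ≈ -25.297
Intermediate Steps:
w(s, d) = -13
M(t) = -72*t/(50 + t) (M(t) = (t + t*(-73))/(t + 50) = (t - 73*t)/(50 + t) = (-72*t)/(50 + t) = -72*t/(50 + t))
-M(w((1 - 3) + 4, -1)) = -(-72)*(-13)/(50 - 13) = -(-72)*(-13)/37 = -1*936/37 = -936/37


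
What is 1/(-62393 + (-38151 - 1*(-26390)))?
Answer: -1/74154 ≈ -1.3485e-5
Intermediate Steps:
1/(-62393 + (-38151 - 1*(-26390))) = 1/(-62393 + (-38151 + 26390)) = 1/(-62393 - 11761) = 1/(-74154) = -1/74154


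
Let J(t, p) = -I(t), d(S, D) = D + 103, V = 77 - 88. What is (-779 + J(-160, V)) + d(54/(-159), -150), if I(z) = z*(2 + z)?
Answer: -26106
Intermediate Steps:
V = -11
d(S, D) = 103 + D
J(t, p) = -t*(2 + t)
(-779 + J(-160, V)) + d(54/(-159), -150) = (-779 - 1*(-160)*(2 - 160)) + (103 - 150) = (-779 - 1*(-160)*(-158)) - 47 = (-779 - 25280) - 47 = -26059 - 47 = -26106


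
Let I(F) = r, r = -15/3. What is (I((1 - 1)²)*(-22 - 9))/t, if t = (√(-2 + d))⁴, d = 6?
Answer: 155/16 ≈ 9.6875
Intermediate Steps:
r = -5 (r = -15*⅓ = -5)
I(F) = -5
t = 16 (t = (√(-2 + 6))⁴ = (√4)⁴ = 2⁴ = 16)
(I((1 - 1)²)*(-22 - 9))/t = -5*(-22 - 9)/16 = -5*(-31)*(1/16) = 155*(1/16) = 155/16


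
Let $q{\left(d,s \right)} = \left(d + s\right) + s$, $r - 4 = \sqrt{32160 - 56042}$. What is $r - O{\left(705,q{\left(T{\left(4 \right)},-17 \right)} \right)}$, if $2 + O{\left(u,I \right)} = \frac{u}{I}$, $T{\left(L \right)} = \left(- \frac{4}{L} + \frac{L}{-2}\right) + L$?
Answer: $\frac{301}{11} + i \sqrt{23882} \approx 27.364 + 154.54 i$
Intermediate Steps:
$r = 4 + i \sqrt{23882}$ ($r = 4 + \sqrt{32160 - 56042} = 4 + \sqrt{-23882} = 4 + i \sqrt{23882} \approx 4.0 + 154.54 i$)
$T{\left(L \right)} = \frac{L}{2} - \frac{4}{L}$ ($T{\left(L \right)} = \left(- \frac{4}{L} + L \left(- \frac{1}{2}\right)\right) + L = \left(- \frac{4}{L} - \frac{L}{2}\right) + L = \frac{L}{2} - \frac{4}{L}$)
$q{\left(d,s \right)} = d + 2 s$
$O{\left(u,I \right)} = -2 + \frac{u}{I}$
$r - O{\left(705,q{\left(T{\left(4 \right)},-17 \right)} \right)} = \left(4 + i \sqrt{23882}\right) - \left(-2 + \frac{705}{\left(\frac{1}{2} \cdot 4 - \frac{4}{4}\right) + 2 \left(-17\right)}\right) = \left(4 + i \sqrt{23882}\right) - \left(-2 + \frac{705}{\left(2 - 1\right) - 34}\right) = \left(4 + i \sqrt{23882}\right) - \left(-2 + \frac{705}{1 - 34}\right) = \left(4 + i \sqrt{23882}\right) - \left(-2 + \frac{705}{-33}\right) = \left(4 + i \sqrt{23882}\right) - \left(-2 + 705 \left(- \frac{1}{33}\right)\right) = \left(4 + i \sqrt{23882}\right) - \left(-2 - \frac{235}{11}\right) = \left(4 + i \sqrt{23882}\right) - - \frac{257}{11} = \left(4 + i \sqrt{23882}\right) + \frac{257}{11} = \frac{301}{11} + i \sqrt{23882}$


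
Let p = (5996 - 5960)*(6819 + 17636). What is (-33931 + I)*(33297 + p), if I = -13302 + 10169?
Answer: -33864524328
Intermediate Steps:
I = -3133
p = 880380 (p = 36*24455 = 880380)
(-33931 + I)*(33297 + p) = (-33931 - 3133)*(33297 + 880380) = -37064*913677 = -33864524328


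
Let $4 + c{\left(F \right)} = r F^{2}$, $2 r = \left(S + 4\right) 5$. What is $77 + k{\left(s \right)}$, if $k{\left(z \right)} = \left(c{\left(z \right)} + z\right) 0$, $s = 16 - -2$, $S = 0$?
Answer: $77$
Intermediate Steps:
$r = 10$ ($r = \frac{\left(0 + 4\right) 5}{2} = \frac{4 \cdot 5}{2} = \frac{1}{2} \cdot 20 = 10$)
$c{\left(F \right)} = -4 + 10 F^{2}$
$s = 18$ ($s = 16 + 2 = 18$)
$k{\left(z \right)} = 0$ ($k{\left(z \right)} = \left(\left(-4 + 10 z^{2}\right) + z\right) 0 = \left(-4 + z + 10 z^{2}\right) 0 = 0$)
$77 + k{\left(s \right)} = 77 + 0 = 77$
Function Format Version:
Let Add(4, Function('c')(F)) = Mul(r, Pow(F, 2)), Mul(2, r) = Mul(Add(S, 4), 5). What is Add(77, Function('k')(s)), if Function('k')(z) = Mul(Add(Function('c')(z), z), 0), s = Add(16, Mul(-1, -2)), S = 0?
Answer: 77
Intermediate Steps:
r = 10 (r = Mul(Rational(1, 2), Mul(Add(0, 4), 5)) = Mul(Rational(1, 2), Mul(4, 5)) = Mul(Rational(1, 2), 20) = 10)
Function('c')(F) = Add(-4, Mul(10, Pow(F, 2)))
s = 18 (s = Add(16, 2) = 18)
Function('k')(z) = 0 (Function('k')(z) = Mul(Add(Add(-4, Mul(10, Pow(z, 2))), z), 0) = Mul(Add(-4, z, Mul(10, Pow(z, 2))), 0) = 0)
Add(77, Function('k')(s)) = Add(77, 0) = 77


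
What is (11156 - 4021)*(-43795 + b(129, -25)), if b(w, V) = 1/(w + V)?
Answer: -32497634665/104 ≈ -3.1248e+8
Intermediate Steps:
b(w, V) = 1/(V + w)
(11156 - 4021)*(-43795 + b(129, -25)) = (11156 - 4021)*(-43795 + 1/(-25 + 129)) = 7135*(-43795 + 1/104) = 7135*(-4554679/104) = -32497634665/104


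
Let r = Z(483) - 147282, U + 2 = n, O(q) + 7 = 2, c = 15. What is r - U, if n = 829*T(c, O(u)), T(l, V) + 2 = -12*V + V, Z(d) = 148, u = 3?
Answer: -191069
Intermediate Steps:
O(q) = -5 (O(q) = -7 + 2 = -5)
T(l, V) = -2 - 11*V (T(l, V) = -2 + (-12*V + V) = -2 - 11*V)
n = 43937 (n = 829*(-2 - 11*(-5)) = 829*(-2 + 55) = 829*53 = 43937)
U = 43935 (U = -2 + 43937 = 43935)
r = -147134 (r = 148 - 147282 = -147134)
r - U = -147134 - 1*43935 = -147134 - 43935 = -191069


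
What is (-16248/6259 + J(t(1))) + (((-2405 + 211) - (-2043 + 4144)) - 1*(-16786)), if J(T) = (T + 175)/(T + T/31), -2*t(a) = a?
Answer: 2433561351/200288 ≈ 12150.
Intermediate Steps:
t(a) = -a/2
J(T) = 31*(175 + T)/(32*T) (J(T) = (175 + T)/(T + T*(1/31)) = (175 + T)/(T + T/31) = (175 + T)/((32*T/31)) = (175 + T)*(31/(32*T)) = 31*(175 + T)/(32*T))
(-16248/6259 + J(t(1))) + (((-2405 + 211) - (-2043 + 4144)) - 1*(-16786)) = (-16248/6259 + 31*(175 - ½*1)/(32*((-½*1)))) + (((-2405 + 211) - (-2043 + 4144)) - 1*(-16786)) = (-16248*1/6259 + 31*(175 - ½)/(32*(-½))) + ((-2194 - 1*2101) + 16786) = (-16248/6259 + (31/32)*(-2)*(349/2)) + ((-2194 - 2101) + 16786) = (-16248/6259 - 10819/32) + (-4295 + 16786) = -68236057/200288 + 12491 = 2433561351/200288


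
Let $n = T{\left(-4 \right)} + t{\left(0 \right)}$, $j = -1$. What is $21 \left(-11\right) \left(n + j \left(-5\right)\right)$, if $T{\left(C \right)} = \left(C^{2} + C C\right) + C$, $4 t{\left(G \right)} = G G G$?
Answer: $-7623$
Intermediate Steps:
$t{\left(G \right)} = \frac{G^{3}}{4}$ ($t{\left(G \right)} = \frac{G G G}{4} = \frac{G^{2} G}{4} = \frac{G^{3}}{4}$)
$T{\left(C \right)} = C + 2 C^{2}$ ($T{\left(C \right)} = \left(C^{2} + C^{2}\right) + C = 2 C^{2} + C = C + 2 C^{2}$)
$n = 28$ ($n = - 4 \left(1 + 2 \left(-4\right)\right) + \frac{0^{3}}{4} = - 4 \left(1 - 8\right) + \frac{1}{4} \cdot 0 = \left(-4\right) \left(-7\right) + 0 = 28 + 0 = 28$)
$21 \left(-11\right) \left(n + j \left(-5\right)\right) = 21 \left(-11\right) \left(28 - -5\right) = - 231 \left(28 + 5\right) = \left(-231\right) 33 = -7623$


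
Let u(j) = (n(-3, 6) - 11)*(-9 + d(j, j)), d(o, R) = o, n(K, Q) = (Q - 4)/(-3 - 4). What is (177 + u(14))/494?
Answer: 422/1729 ≈ 0.24407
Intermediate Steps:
n(K, Q) = 4/7 - Q/7 (n(K, Q) = (-4 + Q)/(-7) = (-4 + Q)*(-1/7) = 4/7 - Q/7)
u(j) = 711/7 - 79*j/7 (u(j) = ((4/7 - 1/7*6) - 11)*(-9 + j) = ((4/7 - 6/7) - 11)*(-9 + j) = (-2/7 - 11)*(-9 + j) = -79*(-9 + j)/7 = 711/7 - 79*j/7)
(177 + u(14))/494 = (177 + (711/7 - 79/7*14))/494 = (177 + (711/7 - 158))/494 = (177 - 395/7)/494 = (1/494)*(844/7) = 422/1729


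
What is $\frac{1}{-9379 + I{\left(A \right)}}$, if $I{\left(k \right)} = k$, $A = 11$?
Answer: $- \frac{1}{9368} \approx -0.00010675$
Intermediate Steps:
$\frac{1}{-9379 + I{\left(A \right)}} = \frac{1}{-9379 + 11} = \frac{1}{-9368} = - \frac{1}{9368}$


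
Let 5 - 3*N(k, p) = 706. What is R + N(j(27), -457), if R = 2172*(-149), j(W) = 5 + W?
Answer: -971585/3 ≈ -3.2386e+5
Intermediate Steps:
N(k, p) = -701/3 (N(k, p) = 5/3 - ⅓*706 = 5/3 - 706/3 = -701/3)
R = -323628
R + N(j(27), -457) = -323628 - 701/3 = -971585/3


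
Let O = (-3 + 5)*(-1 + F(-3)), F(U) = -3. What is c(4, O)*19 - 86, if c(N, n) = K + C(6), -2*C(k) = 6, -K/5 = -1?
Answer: -48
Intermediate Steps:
K = 5 (K = -5*(-1) = 5)
C(k) = -3 (C(k) = -½*6 = -3)
O = -8 (O = (-3 + 5)*(-1 - 3) = 2*(-4) = -8)
c(N, n) = 2 (c(N, n) = 5 - 3 = 2)
c(4, O)*19 - 86 = 2*19 - 86 = 38 - 86 = -48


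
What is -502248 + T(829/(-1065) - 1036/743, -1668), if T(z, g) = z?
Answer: -397428050447/791295 ≈ -5.0225e+5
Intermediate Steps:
-502248 + T(829/(-1065) - 1036/743, -1668) = -502248 + (829/(-1065) - 1036/743) = -502248 + (829*(-1/1065) - 1036*1/743) = -502248 + (-829/1065 - 1036/743) = -502248 - 1719287/791295 = -397428050447/791295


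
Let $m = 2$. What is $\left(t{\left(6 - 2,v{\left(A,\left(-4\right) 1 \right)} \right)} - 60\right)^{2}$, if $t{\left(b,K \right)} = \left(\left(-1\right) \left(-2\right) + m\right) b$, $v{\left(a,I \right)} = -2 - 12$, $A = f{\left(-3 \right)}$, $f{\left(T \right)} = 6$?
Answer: $1936$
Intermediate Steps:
$A = 6$
$v{\left(a,I \right)} = -14$ ($v{\left(a,I \right)} = -2 - 12 = -14$)
$t{\left(b,K \right)} = 4 b$ ($t{\left(b,K \right)} = \left(\left(-1\right) \left(-2\right) + 2\right) b = \left(2 + 2\right) b = 4 b$)
$\left(t{\left(6 - 2,v{\left(A,\left(-4\right) 1 \right)} \right)} - 60\right)^{2} = \left(4 \left(6 - 2\right) - 60\right)^{2} = \left(4 \cdot 4 - 60\right)^{2} = \left(16 - 60\right)^{2} = \left(-44\right)^{2} = 1936$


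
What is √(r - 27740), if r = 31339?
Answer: √3599 ≈ 59.992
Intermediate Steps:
√(r - 27740) = √(31339 - 27740) = √3599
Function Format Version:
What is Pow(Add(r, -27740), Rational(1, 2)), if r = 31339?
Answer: Pow(3599, Rational(1, 2)) ≈ 59.992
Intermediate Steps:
Pow(Add(r, -27740), Rational(1, 2)) = Pow(Add(31339, -27740), Rational(1, 2)) = Pow(3599, Rational(1, 2))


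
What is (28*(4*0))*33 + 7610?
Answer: 7610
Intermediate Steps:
(28*(4*0))*33 + 7610 = (28*0)*33 + 7610 = 0*33 + 7610 = 0 + 7610 = 7610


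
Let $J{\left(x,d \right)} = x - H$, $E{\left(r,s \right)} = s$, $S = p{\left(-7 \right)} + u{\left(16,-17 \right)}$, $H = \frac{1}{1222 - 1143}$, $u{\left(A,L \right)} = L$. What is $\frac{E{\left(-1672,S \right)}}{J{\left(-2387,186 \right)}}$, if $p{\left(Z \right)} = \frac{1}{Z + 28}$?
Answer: $\frac{14062}{1980027} \approx 0.0071019$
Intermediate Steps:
$p{\left(Z \right)} = \frac{1}{28 + Z}$
$H = \frac{1}{79} \approx 0.012658$
$S = - \frac{356}{21}$ ($S = \frac{1}{28 - 7} - 17 = \frac{1}{21} - 17 = - \frac{356}{21} \approx -16.952$)
$J{\left(x,d \right)} = - \frac{1}{79} + x$ ($J{\left(x,d \right)} = x - \frac{1}{79} = - \frac{1}{79} + x$)
$\frac{E{\left(-1672,S \right)}}{J{\left(-2387,186 \right)}} = - \frac{356}{21 \left(- \frac{1}{79} - 2387\right)} = - \frac{356}{21 \left(- \frac{188574}{79}\right)} = \left(- \frac{356}{21}\right) \left(- \frac{79}{188574}\right) = \frac{14062}{1980027}$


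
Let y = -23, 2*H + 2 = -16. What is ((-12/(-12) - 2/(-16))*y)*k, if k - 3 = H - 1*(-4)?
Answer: 207/4 ≈ 51.750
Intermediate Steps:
H = -9 (H = -1 + (1/2)*(-16) = -1 - 8 = -9)
k = -2 (k = 3 + (-9 - 1*(-4)) = 3 + (-9 + 4) = 3 - 5 = -2)
((-12/(-12) - 2/(-16))*y)*k = ((-12/(-12) - 2/(-16))*(-23))*(-2) = ((-12*(-1/12) - 2*(-1/16))*(-23))*(-2) = ((1 + 1/8)*(-23))*(-2) = ((9/8)*(-23))*(-2) = -207/8*(-2) = 207/4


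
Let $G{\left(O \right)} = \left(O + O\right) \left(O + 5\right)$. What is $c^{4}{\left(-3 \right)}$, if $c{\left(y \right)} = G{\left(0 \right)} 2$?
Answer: $0$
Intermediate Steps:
$G{\left(O \right)} = 2 O \left(5 + O\right)$
$c{\left(y \right)} = 0$ ($c{\left(y \right)} = 2 \cdot 0 \left(5 + 0\right) 2 = 2 \cdot 0 \cdot 5 \cdot 2 = 0 \cdot 2 = 0$)
$c^{4}{\left(-3 \right)} = 0^{4} = 0$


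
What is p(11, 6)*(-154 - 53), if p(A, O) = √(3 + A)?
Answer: -207*√14 ≈ -774.52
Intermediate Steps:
p(11, 6)*(-154 - 53) = √(3 + 11)*(-154 - 53) = √14*(-207) = -207*√14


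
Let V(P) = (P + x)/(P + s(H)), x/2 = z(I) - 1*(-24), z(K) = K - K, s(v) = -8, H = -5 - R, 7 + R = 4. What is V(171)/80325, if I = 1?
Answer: 73/4364325 ≈ 1.6727e-5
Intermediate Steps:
R = -3 (R = -7 + 4 = -3)
H = -2 (H = -5 - 1*(-3) = -5 + 3 = -2)
z(K) = 0
x = 48 (x = 2*(0 - 1*(-24)) = 2*(0 + 24) = 2*24 = 48)
V(P) = (48 + P)/(-8 + P) (V(P) = (P + 48)/(P - 8) = (48 + P)/(-8 + P))
V(171)/80325 = ((48 + 171)/(-8 + 171))/80325 = (219/163)*(1/80325) = 73/4364325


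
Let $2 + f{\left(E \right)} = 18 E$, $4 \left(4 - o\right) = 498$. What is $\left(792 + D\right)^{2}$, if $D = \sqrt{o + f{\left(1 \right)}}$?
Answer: $\frac{\left(1584 + i \sqrt{418}\right)^{2}}{4} \approx 6.2716 \cdot 10^{5} + 16192.0 i$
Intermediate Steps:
$o = - \frac{241}{2}$ ($o = 4 - \frac{249}{2} = - \frac{241}{2} \approx -120.5$)
$f{\left(E \right)} = -2 + 18 E$
$D = \frac{i \sqrt{418}}{2}$ ($D = \sqrt{- \frac{241}{2} + \left(-2 + 18 \cdot 1\right)} = \sqrt{- \frac{241}{2} + \left(-2 + 18\right)} = \sqrt{- \frac{241}{2} + 16} = \sqrt{- \frac{209}{2}} = \frac{i \sqrt{418}}{2} \approx 10.223 i$)
$\left(792 + D\right)^{2} = \left(792 + \frac{i \sqrt{418}}{2}\right)^{2}$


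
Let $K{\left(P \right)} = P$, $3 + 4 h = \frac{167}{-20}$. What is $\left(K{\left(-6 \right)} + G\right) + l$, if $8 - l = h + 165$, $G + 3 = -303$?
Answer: $- \frac{37293}{80} \approx -466.16$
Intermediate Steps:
$h = - \frac{227}{80}$ ($h = - \frac{3}{4} + \frac{167 \frac{1}{-20}}{4} = - \frac{3}{4} + \frac{167 \left(- \frac{1}{20}\right)}{4} = - \frac{3}{4} + \frac{1}{4} \left(- \frac{167}{20}\right) = - \frac{3}{4} - \frac{167}{80} = - \frac{227}{80} \approx -2.8375$)
$G = -306$ ($G = -3 - 303 = -306$)
$l = - \frac{12333}{80}$ ($l = 8 - \left(- \frac{227}{80} + 165\right) = 8 - \frac{12973}{80} = - \frac{12333}{80} \approx -154.16$)
$\left(K{\left(-6 \right)} + G\right) + l = \left(-6 - 306\right) - \frac{12333}{80} = -312 - \frac{12333}{80} = - \frac{37293}{80}$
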